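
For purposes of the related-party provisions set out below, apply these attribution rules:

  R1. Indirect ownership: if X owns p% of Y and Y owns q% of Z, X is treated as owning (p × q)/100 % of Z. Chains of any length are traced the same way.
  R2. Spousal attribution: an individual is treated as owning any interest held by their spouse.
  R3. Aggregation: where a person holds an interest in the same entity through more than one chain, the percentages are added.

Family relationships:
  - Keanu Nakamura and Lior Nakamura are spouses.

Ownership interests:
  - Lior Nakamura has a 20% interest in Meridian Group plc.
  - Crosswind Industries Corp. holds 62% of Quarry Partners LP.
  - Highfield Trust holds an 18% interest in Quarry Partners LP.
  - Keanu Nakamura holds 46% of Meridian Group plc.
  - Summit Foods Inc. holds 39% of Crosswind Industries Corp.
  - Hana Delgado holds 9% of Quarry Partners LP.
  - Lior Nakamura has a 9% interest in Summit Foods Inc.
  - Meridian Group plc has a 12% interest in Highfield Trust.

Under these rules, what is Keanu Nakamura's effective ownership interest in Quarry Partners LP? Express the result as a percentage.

3.6018%

By spousal attribution (R2), Keanu Nakamura is treated as also owning Lior Nakamura's interest in Meridian Group plc, giving 46% + 20% = 66%.
By spousal attribution (R2), Keanu Nakamura is treated as owning Lior Nakamura's 9% interest in Summit Foods Inc.
Chain via Meridian Group plc → Highfield Trust (R1): 66% × 12% × 18% = 1.4256% of Quarry Partners LP.
Chain via Summit Foods Inc. → Crosswind Industries Corp. (R1): 9% × 39% × 62% = 2.1762% of Quarry Partners LP.
Aggregating (R3): 1.4256% + 2.1762% = 3.6018%.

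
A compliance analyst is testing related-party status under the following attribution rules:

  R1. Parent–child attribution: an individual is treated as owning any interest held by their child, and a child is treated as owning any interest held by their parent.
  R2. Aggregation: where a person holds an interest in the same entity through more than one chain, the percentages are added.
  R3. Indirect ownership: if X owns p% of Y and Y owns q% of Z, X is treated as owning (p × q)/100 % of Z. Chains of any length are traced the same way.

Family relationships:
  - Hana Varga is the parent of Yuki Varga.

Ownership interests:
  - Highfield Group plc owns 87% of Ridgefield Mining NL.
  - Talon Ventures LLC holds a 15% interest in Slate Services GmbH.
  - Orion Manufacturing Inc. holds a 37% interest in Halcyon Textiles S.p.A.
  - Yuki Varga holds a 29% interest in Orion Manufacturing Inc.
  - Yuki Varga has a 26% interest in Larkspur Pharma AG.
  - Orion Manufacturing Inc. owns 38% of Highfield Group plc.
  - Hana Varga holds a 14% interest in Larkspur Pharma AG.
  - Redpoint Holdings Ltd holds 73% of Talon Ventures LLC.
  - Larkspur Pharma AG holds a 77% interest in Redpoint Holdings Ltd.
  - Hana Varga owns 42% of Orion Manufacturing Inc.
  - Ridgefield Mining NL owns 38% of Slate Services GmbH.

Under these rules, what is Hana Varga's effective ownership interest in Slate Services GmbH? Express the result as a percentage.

By parent–child attribution (R1), Hana Varga is treated as also owning Yuki Varga's interest in Orion Manufacturing Inc, giving 42% + 29% = 71%.
By parent–child attribution (R1), Hana Varga is treated as also owning Yuki Varga's interest in Larkspur Pharma AG, giving 14% + 26% = 40%.
Chain via Orion Manufacturing Inc. → Highfield Group plc → Ridgefield Mining NL (R3): 71% × 38% × 87% × 38% = 8.919588% of Slate Services GmbH.
Chain via Larkspur Pharma AG → Redpoint Holdings Ltd → Talon Ventures LLC (R3): 40% × 77% × 73% × 15% = 3.3726% of Slate Services GmbH.
Aggregating (R2): 8.919588% + 3.3726% = 12.292188%.

12.292188%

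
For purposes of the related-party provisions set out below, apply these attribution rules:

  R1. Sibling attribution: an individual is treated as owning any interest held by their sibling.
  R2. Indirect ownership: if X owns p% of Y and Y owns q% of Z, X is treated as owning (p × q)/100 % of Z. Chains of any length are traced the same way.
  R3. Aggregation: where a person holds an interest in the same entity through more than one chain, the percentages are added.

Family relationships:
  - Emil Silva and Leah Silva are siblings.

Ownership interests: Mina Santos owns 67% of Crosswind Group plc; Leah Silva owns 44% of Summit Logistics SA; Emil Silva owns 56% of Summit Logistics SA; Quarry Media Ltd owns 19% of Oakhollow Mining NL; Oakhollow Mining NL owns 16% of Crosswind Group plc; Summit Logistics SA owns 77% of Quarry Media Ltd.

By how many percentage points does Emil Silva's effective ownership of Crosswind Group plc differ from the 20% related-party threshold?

By sibling attribution (R1), Emil Silva is treated as also owning Leah Silva's interest in Summit Logistics SA, giving 56% + 44% = 100%.
Chain via Summit Logistics SA → Quarry Media Ltd → Oakhollow Mining NL (R2): 100% × 77% × 19% × 16% = 2.3408% of Crosswind Group plc.
2.3408% falls short of the 20% threshold by 17.6592 percentage points.

17.6592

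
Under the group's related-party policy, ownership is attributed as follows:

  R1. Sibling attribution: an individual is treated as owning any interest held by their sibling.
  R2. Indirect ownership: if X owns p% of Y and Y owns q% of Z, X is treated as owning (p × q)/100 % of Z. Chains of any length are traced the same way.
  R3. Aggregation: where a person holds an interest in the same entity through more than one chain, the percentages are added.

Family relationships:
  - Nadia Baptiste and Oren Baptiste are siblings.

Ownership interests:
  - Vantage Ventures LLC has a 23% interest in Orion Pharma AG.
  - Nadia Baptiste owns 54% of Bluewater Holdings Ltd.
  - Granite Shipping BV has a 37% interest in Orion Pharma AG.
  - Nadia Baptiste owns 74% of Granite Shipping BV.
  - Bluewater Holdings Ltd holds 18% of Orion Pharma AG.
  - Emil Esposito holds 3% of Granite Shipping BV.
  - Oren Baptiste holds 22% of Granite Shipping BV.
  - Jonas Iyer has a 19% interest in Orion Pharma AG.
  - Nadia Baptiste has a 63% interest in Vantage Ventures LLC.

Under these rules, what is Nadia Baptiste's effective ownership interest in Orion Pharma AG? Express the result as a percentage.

By sibling attribution (R1), Nadia Baptiste is treated as also owning Oren Baptiste's interest in Granite Shipping BV, giving 74% + 22% = 96%.
Chain via Granite Shipping BV (R2): 96% × 37% = 35.52% of Orion Pharma AG.
Chain via Vantage Ventures LLC (R2): 63% × 23% = 14.49% of Orion Pharma AG.
Chain via Bluewater Holdings Ltd (R2): 54% × 18% = 9.72% of Orion Pharma AG.
Aggregating (R3): 35.52% + 14.49% + 9.72% = 59.73%.

59.73%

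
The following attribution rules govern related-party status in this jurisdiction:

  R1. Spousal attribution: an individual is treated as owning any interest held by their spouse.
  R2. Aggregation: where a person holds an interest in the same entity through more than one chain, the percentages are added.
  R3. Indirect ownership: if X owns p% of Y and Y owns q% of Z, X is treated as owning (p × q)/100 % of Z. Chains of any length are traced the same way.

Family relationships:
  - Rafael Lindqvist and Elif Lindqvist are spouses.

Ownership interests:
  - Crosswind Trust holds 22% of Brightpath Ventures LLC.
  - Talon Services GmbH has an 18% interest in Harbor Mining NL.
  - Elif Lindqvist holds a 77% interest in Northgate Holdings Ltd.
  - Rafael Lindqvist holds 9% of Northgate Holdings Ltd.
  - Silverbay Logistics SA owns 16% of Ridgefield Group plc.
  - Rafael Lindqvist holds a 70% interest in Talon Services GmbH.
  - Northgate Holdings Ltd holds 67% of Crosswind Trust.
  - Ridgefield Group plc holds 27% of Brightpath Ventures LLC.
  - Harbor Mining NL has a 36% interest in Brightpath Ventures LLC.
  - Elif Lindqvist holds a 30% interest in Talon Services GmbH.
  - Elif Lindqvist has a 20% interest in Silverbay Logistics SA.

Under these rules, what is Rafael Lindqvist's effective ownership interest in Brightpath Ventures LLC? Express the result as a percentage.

By spousal attribution (R1), Rafael Lindqvist is treated as also owning Elif Lindqvist's interest in Talon Services GmbH, giving 70% + 30% = 100%.
By spousal attribution (R1), Rafael Lindqvist is treated as also owning Elif Lindqvist's interest in Northgate Holdings Ltd, giving 9% + 77% = 86%.
By spousal attribution (R1), Rafael Lindqvist is treated as owning Elif Lindqvist's 20% interest in Silverbay Logistics SA.
Chain via Talon Services GmbH → Harbor Mining NL (R3): 100% × 18% × 36% = 6.48% of Brightpath Ventures LLC.
Chain via Northgate Holdings Ltd → Crosswind Trust (R3): 86% × 67% × 22% = 12.6764% of Brightpath Ventures LLC.
Chain via Silverbay Logistics SA → Ridgefield Group plc (R3): 20% × 16% × 27% = 0.864% of Brightpath Ventures LLC.
Aggregating (R2): 6.48% + 12.6764% + 0.864% = 20.0204%.

20.0204%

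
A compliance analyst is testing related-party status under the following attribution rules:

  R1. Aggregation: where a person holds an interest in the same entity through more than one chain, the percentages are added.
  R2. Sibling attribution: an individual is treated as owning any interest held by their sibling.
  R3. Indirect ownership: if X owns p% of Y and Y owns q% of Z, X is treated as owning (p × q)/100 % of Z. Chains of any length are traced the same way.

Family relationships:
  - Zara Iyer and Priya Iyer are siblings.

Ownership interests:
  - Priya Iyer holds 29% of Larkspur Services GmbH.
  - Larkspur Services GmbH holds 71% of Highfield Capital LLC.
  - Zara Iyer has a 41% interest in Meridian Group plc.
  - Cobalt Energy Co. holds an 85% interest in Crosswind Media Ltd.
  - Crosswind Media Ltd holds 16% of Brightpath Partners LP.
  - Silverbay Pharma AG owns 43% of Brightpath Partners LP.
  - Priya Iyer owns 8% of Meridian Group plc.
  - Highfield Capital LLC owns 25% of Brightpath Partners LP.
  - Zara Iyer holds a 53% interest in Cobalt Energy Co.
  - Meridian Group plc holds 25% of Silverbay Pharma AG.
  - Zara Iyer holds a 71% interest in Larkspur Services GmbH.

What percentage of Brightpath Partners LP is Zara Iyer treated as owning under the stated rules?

By sibling attribution (R2), Zara Iyer is treated as also owning Priya Iyer's interest in Meridian Group plc, giving 41% + 8% = 49%.
By sibling attribution (R2), Zara Iyer is treated as also owning Priya Iyer's interest in Larkspur Services GmbH, giving 71% + 29% = 100%.
Chain via Cobalt Energy Co. → Crosswind Media Ltd (R3): 53% × 85% × 16% = 7.208% of Brightpath Partners LP.
Chain via Meridian Group plc → Silverbay Pharma AG (R3): 49% × 25% × 43% = 5.2675% of Brightpath Partners LP.
Chain via Larkspur Services GmbH → Highfield Capital LLC (R3): 100% × 71% × 25% = 17.75% of Brightpath Partners LP.
Aggregating (R1): 7.208% + 5.2675% + 17.75% = 30.2255%.

30.2255%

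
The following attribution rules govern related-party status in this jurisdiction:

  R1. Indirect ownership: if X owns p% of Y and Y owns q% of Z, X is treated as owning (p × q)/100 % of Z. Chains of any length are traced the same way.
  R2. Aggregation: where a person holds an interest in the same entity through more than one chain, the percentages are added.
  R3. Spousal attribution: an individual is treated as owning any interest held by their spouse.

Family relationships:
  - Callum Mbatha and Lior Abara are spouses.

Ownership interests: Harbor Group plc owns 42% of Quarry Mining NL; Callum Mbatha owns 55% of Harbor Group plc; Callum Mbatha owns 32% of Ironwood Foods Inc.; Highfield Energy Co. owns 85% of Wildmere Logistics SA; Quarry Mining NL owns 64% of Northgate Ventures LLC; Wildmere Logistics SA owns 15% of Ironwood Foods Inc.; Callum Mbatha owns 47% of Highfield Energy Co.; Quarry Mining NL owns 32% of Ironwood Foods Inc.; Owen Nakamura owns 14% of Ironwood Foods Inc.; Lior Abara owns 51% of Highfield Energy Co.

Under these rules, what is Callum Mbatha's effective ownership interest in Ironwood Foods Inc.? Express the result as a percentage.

51.887%

By spousal attribution (R3), Callum Mbatha is treated as also owning Lior Abara's interest in Highfield Energy Co, giving 47% + 51% = 98%.
Chain via Highfield Energy Co. → Wildmere Logistics SA (R1): 98% × 85% × 15% = 12.495% of Ironwood Foods Inc.
Chain via Harbor Group plc → Quarry Mining NL (R1): 55% × 42% × 32% = 7.392% of Ironwood Foods Inc.
Direct interest in Ironwood Foods Inc: 32%.
Aggregating (R2): 12.495% + 7.392% + 32% = 51.887%.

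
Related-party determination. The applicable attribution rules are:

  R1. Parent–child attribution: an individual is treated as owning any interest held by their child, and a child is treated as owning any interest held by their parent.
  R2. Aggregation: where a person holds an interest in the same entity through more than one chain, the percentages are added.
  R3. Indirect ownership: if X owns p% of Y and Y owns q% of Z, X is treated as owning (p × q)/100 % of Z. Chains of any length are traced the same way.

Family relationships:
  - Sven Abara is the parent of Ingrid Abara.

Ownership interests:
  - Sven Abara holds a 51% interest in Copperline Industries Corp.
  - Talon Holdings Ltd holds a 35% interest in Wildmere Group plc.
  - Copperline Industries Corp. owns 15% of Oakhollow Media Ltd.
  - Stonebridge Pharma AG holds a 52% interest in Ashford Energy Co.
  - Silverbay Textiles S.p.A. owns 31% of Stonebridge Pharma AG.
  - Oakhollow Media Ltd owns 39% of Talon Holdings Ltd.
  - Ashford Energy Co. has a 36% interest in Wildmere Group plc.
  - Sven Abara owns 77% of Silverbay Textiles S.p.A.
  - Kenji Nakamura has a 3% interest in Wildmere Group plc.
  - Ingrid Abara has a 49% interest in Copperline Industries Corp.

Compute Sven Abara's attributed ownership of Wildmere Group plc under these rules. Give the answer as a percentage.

By parent–child attribution (R1), Sven Abara is treated as also owning Ingrid Abara's interest in Copperline Industries Corp, giving 51% + 49% = 100%.
Chain via Copperline Industries Corp. → Oakhollow Media Ltd → Talon Holdings Ltd (R3): 100% × 15% × 39% × 35% = 2.0475% of Wildmere Group plc.
Chain via Silverbay Textiles S.p.A. → Stonebridge Pharma AG → Ashford Energy Co. (R3): 77% × 31% × 52% × 36% = 4.468464% of Wildmere Group plc.
Aggregating (R2): 2.0475% + 4.468464% = 6.515964%.

6.515964%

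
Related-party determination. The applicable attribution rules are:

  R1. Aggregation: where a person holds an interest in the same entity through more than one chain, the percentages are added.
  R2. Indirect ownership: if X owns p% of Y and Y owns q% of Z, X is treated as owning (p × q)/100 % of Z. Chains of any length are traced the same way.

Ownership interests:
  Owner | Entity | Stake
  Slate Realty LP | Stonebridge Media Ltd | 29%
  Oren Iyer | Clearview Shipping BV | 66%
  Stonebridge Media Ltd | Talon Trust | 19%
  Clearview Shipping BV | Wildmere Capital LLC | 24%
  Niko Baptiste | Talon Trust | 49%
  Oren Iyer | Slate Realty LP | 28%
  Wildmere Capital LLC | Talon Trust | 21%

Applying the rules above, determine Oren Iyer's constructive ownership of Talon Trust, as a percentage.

Chain via Clearview Shipping BV → Wildmere Capital LLC (R2): 66% × 24% × 21% = 3.3264% of Talon Trust.
Chain via Slate Realty LP → Stonebridge Media Ltd (R2): 28% × 29% × 19% = 1.5428% of Talon Trust.
Aggregating (R1): 3.3264% + 1.5428% = 4.8692%.

4.8692%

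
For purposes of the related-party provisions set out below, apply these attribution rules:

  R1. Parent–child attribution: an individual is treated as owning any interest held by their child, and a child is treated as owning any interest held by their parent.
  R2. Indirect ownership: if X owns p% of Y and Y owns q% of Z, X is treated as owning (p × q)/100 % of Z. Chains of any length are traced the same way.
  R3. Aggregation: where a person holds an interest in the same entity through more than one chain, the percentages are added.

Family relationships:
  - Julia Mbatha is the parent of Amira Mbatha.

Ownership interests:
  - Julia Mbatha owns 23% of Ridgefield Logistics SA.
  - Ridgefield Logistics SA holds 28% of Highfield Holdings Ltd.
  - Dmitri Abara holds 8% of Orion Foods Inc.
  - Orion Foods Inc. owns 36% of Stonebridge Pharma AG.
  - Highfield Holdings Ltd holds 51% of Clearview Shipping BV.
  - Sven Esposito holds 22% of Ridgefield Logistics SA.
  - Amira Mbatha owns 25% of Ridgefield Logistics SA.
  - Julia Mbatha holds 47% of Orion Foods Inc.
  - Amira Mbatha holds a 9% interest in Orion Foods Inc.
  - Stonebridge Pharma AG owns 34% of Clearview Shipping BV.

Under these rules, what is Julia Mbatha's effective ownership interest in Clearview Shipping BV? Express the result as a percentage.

By parent–child attribution (R1), Julia Mbatha is treated as also owning Amira Mbatha's interest in Ridgefield Logistics SA, giving 23% + 25% = 48%.
By parent–child attribution (R1), Julia Mbatha is treated as also owning Amira Mbatha's interest in Orion Foods Inc, giving 47% + 9% = 56%.
Chain via Ridgefield Logistics SA → Highfield Holdings Ltd (R2): 48% × 28% × 51% = 6.8544% of Clearview Shipping BV.
Chain via Orion Foods Inc. → Stonebridge Pharma AG (R2): 56% × 36% × 34% = 6.8544% of Clearview Shipping BV.
Aggregating (R3): 6.8544% + 6.8544% = 13.7088%.

13.7088%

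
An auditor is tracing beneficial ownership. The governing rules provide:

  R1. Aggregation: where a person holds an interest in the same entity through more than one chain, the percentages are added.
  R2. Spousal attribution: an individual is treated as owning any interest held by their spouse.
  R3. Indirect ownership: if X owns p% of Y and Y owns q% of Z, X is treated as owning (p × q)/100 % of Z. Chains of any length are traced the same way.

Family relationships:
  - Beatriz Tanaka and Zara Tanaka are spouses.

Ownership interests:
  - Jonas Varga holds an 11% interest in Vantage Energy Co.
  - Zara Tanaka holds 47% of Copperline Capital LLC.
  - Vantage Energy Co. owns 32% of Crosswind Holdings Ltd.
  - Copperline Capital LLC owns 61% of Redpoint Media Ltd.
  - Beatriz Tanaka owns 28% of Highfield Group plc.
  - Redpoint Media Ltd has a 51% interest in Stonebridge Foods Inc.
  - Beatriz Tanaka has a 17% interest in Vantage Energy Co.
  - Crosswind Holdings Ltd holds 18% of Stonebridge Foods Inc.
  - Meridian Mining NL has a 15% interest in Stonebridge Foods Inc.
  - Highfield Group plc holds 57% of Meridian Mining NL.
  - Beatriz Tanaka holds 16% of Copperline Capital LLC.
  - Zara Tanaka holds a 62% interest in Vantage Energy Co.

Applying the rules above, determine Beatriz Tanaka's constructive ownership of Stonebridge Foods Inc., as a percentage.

By spousal attribution (R2), Beatriz Tanaka is treated as also owning Zara Tanaka's interest in Copperline Capital LLC, giving 16% + 47% = 63%.
By spousal attribution (R2), Beatriz Tanaka is treated as also owning Zara Tanaka's interest in Vantage Energy Co, giving 17% + 62% = 79%.
Chain via Highfield Group plc → Meridian Mining NL (R3): 28% × 57% × 15% = 2.394% of Stonebridge Foods Inc.
Chain via Copperline Capital LLC → Redpoint Media Ltd (R3): 63% × 61% × 51% = 19.5993% of Stonebridge Foods Inc.
Chain via Vantage Energy Co. → Crosswind Holdings Ltd (R3): 79% × 32% × 18% = 4.5504% of Stonebridge Foods Inc.
Aggregating (R1): 2.394% + 19.5993% + 4.5504% = 26.5437%.

26.5437%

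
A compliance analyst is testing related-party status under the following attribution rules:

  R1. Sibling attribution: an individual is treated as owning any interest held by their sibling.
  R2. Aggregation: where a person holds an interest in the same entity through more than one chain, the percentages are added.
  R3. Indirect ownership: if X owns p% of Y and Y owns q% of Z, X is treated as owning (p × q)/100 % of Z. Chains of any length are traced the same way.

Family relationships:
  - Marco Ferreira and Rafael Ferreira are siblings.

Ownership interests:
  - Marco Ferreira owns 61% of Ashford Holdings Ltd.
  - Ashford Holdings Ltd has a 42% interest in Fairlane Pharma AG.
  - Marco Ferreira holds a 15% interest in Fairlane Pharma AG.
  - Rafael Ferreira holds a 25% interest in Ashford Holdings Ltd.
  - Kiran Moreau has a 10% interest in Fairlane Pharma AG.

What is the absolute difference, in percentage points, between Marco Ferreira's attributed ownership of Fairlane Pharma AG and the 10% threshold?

By sibling attribution (R1), Marco Ferreira is treated as also owning Rafael Ferreira's interest in Ashford Holdings Ltd, giving 61% + 25% = 86%.
Chain via Ashford Holdings Ltd (R3): 86% × 42% = 36.12% of Fairlane Pharma AG.
Direct interest in Fairlane Pharma AG: 15%.
Aggregating (R2): 36.12% + 15% = 51.12%.
51.12% exceeds the 10% threshold by 41.12 percentage points.

41.12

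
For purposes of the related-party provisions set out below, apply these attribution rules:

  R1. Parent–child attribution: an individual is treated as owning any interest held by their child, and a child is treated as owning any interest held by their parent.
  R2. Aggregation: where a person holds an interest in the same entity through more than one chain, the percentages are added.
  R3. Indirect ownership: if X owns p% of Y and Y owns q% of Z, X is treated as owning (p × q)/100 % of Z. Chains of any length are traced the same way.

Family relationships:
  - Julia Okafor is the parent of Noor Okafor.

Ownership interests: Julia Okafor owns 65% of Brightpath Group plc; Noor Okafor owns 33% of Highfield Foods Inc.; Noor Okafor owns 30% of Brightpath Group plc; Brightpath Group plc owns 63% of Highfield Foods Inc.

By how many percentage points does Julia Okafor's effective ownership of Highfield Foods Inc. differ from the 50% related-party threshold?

By parent–child attribution (R1), Julia Okafor is treated as also owning Noor Okafor's interest in Brightpath Group plc, giving 65% + 30% = 95%.
By parent–child attribution (R1), Julia Okafor is treated as owning Noor Okafor's 33% interest in Highfield Foods Inc.
Chain via Brightpath Group plc (R3): 95% × 63% = 59.85% of Highfield Foods Inc.
Direct interest in Highfield Foods Inc: 33%.
Aggregating (R2): 59.85% + 33% = 92.85%.
92.85% exceeds the 50% threshold by 42.85 percentage points.

42.85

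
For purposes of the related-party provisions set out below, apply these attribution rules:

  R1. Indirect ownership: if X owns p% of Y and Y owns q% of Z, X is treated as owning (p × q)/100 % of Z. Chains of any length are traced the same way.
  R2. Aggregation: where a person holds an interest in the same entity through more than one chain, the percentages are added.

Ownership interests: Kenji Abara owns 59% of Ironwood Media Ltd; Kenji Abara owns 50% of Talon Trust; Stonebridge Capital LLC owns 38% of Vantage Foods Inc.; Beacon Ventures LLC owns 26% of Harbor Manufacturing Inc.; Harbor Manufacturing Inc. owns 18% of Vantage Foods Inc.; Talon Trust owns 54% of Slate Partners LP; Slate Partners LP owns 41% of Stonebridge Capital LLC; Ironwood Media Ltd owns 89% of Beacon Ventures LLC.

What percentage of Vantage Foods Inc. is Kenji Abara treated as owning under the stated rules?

6.664068%

Chain via Talon Trust → Slate Partners LP → Stonebridge Capital LLC (R1): 50% × 54% × 41% × 38% = 4.2066% of Vantage Foods Inc.
Chain via Ironwood Media Ltd → Beacon Ventures LLC → Harbor Manufacturing Inc. (R1): 59% × 89% × 26% × 18% = 2.457468% of Vantage Foods Inc.
Aggregating (R2): 4.2066% + 2.457468% = 6.664068%.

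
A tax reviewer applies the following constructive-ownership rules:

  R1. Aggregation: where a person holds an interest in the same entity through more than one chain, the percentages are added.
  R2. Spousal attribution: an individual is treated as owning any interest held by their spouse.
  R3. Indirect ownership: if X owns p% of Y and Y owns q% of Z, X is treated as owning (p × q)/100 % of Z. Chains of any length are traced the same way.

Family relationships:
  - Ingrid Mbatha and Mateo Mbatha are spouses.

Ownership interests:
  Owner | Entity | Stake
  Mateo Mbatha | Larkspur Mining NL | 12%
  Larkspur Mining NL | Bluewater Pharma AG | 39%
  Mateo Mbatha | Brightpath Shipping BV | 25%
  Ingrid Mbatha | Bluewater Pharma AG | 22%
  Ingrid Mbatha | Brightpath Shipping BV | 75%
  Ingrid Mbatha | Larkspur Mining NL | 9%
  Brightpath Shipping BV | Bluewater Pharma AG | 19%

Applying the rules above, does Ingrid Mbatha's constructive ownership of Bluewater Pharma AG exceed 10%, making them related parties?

Yes

By spousal attribution (R2), Ingrid Mbatha is treated as also owning Mateo Mbatha's interest in Larkspur Mining NL, giving 9% + 12% = 21%.
By spousal attribution (R2), Ingrid Mbatha is treated as also owning Mateo Mbatha's interest in Brightpath Shipping BV, giving 75% + 25% = 100%.
Chain via Larkspur Mining NL (R3): 21% × 39% = 8.19% of Bluewater Pharma AG.
Chain via Brightpath Shipping BV (R3): 100% × 19% = 19% of Bluewater Pharma AG.
Direct interest in Bluewater Pharma AG: 22%.
Aggregating (R1): 8.19% + 19% + 22% = 49.19%.
49.19% exceeds the 10% threshold, so Ingrid is a related party to Bluewater Pharma AG.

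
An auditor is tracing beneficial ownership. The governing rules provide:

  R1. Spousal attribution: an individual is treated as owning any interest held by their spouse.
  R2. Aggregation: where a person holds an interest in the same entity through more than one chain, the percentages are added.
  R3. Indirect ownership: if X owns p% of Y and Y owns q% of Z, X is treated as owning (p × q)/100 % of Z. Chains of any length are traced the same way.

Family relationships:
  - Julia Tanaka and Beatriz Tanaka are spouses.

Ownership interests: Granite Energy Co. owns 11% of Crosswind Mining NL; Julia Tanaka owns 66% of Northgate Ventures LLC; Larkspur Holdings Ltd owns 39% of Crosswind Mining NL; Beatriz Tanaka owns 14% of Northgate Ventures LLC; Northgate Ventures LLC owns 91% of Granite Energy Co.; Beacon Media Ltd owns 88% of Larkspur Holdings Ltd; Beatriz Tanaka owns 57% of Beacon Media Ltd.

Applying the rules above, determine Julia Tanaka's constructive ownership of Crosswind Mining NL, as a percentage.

By spousal attribution (R1), Julia Tanaka is treated as also owning Beatriz Tanaka's interest in Northgate Ventures LLC, giving 66% + 14% = 80%.
By spousal attribution (R1), Julia Tanaka is treated as owning Beatriz Tanaka's 57% interest in Beacon Media Ltd.
Chain via Northgate Ventures LLC → Granite Energy Co. (R3): 80% × 91% × 11% = 8.008% of Crosswind Mining NL.
Chain via Beacon Media Ltd → Larkspur Holdings Ltd (R3): 57% × 88% × 39% = 19.5624% of Crosswind Mining NL.
Aggregating (R2): 8.008% + 19.5624% = 27.5704%.

27.5704%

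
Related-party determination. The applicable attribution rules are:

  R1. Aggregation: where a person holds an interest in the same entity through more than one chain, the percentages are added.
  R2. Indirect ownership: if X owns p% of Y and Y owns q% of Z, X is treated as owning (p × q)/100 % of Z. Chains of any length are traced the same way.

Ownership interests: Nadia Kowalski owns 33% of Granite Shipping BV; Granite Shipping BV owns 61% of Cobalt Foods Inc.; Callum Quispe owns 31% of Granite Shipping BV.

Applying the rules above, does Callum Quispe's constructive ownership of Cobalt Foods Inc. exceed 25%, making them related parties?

No

Chain via Granite Shipping BV (R2): 31% × 61% = 18.91% of Cobalt Foods Inc.
18.91% does not exceed the 25% threshold, so Callum is not a related party to Cobalt Foods Inc.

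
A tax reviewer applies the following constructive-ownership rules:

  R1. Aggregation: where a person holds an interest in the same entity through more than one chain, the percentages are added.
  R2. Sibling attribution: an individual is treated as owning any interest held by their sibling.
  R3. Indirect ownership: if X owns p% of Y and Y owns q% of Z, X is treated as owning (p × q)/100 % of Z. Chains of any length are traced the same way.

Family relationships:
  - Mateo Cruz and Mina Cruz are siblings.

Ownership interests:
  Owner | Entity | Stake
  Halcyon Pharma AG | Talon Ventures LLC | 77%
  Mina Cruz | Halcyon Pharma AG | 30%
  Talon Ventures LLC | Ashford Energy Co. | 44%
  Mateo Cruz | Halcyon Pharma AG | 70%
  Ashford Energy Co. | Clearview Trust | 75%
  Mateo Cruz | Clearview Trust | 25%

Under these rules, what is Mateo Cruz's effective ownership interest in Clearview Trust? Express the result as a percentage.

By sibling attribution (R2), Mateo Cruz is treated as also owning Mina Cruz's interest in Halcyon Pharma AG, giving 70% + 30% = 100%.
Chain via Halcyon Pharma AG → Talon Ventures LLC → Ashford Energy Co. (R3): 100% × 77% × 44% × 75% = 25.41% of Clearview Trust.
Direct interest in Clearview Trust: 25%.
Aggregating (R1): 25.41% + 25% = 50.41%.

50.41%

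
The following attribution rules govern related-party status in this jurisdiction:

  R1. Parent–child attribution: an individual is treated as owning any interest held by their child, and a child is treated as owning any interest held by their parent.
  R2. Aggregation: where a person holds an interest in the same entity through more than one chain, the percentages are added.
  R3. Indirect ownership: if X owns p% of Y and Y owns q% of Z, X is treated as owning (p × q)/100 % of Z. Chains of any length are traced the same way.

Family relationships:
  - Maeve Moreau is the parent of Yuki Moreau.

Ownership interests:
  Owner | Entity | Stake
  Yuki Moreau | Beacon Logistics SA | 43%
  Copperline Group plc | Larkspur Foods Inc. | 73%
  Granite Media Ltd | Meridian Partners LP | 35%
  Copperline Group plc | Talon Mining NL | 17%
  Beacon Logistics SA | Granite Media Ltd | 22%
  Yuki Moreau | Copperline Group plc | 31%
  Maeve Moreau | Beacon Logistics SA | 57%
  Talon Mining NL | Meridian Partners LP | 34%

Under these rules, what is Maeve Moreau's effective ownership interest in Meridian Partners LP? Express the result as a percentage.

By parent–child attribution (R1), Maeve Moreau is treated as also owning Yuki Moreau's interest in Beacon Logistics SA, giving 57% + 43% = 100%.
By parent–child attribution (R1), Maeve Moreau is treated as owning Yuki Moreau's 31% interest in Copperline Group plc.
Chain via Beacon Logistics SA → Granite Media Ltd (R3): 100% × 22% × 35% = 7.7% of Meridian Partners LP.
Chain via Copperline Group plc → Talon Mining NL (R3): 31% × 17% × 34% = 1.7918% of Meridian Partners LP.
Aggregating (R2): 7.7% + 1.7918% = 9.4918%.

9.4918%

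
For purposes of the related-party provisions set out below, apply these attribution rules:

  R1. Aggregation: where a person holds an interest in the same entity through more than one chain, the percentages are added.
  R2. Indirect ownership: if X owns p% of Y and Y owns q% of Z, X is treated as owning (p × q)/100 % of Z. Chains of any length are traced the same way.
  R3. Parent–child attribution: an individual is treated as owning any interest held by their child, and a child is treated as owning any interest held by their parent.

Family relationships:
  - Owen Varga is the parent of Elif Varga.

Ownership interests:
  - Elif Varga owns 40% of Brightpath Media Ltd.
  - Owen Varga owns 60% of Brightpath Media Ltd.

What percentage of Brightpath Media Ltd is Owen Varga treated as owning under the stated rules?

100%

By parent–child attribution (R3), Owen Varga is treated as also owning Elif Varga's interest in Brightpath Media Ltd, giving 60% + 40% = 100%.
Direct interest in Brightpath Media Ltd: 100%.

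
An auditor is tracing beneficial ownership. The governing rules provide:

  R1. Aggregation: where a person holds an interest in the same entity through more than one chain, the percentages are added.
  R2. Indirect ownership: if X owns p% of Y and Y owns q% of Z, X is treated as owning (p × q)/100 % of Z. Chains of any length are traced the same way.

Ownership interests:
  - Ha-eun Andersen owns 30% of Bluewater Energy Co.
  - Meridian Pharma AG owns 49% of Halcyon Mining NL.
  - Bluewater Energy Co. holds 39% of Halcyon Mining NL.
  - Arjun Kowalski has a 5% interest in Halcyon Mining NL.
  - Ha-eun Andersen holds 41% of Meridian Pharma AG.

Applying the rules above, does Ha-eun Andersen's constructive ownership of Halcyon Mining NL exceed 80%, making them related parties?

No

Chain via Bluewater Energy Co. (R2): 30% × 39% = 11.7% of Halcyon Mining NL.
Chain via Meridian Pharma AG (R2): 41% × 49% = 20.09% of Halcyon Mining NL.
Aggregating (R1): 11.7% + 20.09% = 31.79%.
31.79% does not exceed the 80% threshold, so Ha-eun is not a related party to Halcyon Mining NL.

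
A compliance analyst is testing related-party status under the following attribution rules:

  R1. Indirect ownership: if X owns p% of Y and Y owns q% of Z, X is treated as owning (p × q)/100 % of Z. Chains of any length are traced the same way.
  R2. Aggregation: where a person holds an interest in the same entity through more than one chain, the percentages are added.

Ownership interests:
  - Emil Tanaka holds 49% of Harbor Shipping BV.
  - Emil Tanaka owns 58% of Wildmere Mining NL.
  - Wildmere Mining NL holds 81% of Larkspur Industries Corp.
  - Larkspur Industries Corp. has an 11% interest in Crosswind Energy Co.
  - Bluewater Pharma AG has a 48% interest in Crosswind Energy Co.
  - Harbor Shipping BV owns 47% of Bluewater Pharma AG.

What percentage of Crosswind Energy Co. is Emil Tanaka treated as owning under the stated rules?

Chain via Harbor Shipping BV → Bluewater Pharma AG (R1): 49% × 47% × 48% = 11.0544% of Crosswind Energy Co.
Chain via Wildmere Mining NL → Larkspur Industries Corp. (R1): 58% × 81% × 11% = 5.1678% of Crosswind Energy Co.
Aggregating (R2): 11.0544% + 5.1678% = 16.2222%.

16.2222%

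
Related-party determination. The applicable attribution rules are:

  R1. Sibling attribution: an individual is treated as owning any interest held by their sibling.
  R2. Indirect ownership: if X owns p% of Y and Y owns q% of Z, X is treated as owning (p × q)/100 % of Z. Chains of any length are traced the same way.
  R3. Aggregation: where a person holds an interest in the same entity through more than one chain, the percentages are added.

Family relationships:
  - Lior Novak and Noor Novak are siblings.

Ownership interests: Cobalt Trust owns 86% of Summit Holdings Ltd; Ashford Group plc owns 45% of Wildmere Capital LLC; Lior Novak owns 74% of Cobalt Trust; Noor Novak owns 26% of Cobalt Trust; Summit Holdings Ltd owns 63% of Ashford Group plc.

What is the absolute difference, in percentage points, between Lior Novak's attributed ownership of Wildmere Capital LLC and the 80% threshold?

55.619

By sibling attribution (R1), Lior Novak is treated as also owning Noor Novak's interest in Cobalt Trust, giving 74% + 26% = 100%.
Chain via Cobalt Trust → Summit Holdings Ltd → Ashford Group plc (R2): 100% × 86% × 63% × 45% = 24.381% of Wildmere Capital LLC.
24.381% falls short of the 80% threshold by 55.619 percentage points.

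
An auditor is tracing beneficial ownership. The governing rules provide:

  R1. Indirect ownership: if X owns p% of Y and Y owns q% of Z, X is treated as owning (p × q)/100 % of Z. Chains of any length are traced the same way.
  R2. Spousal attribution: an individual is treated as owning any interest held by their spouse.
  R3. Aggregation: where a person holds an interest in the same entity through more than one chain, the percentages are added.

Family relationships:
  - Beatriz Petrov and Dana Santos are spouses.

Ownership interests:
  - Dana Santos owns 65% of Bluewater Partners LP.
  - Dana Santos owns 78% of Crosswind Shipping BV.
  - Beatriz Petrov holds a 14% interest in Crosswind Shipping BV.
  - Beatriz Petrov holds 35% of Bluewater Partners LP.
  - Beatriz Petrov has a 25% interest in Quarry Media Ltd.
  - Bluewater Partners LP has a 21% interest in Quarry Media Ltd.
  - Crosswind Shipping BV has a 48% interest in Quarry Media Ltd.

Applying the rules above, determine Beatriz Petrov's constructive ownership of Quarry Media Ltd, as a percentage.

By spousal attribution (R2), Beatriz Petrov is treated as also owning Dana Santos's interest in Bluewater Partners LP, giving 35% + 65% = 100%.
By spousal attribution (R2), Beatriz Petrov is treated as also owning Dana Santos's interest in Crosswind Shipping BV, giving 14% + 78% = 92%.
Chain via Bluewater Partners LP (R1): 100% × 21% = 21% of Quarry Media Ltd.
Chain via Crosswind Shipping BV (R1): 92% × 48% = 44.16% of Quarry Media Ltd.
Direct interest in Quarry Media Ltd: 25%.
Aggregating (R3): 21% + 44.16% + 25% = 90.16%.

90.16%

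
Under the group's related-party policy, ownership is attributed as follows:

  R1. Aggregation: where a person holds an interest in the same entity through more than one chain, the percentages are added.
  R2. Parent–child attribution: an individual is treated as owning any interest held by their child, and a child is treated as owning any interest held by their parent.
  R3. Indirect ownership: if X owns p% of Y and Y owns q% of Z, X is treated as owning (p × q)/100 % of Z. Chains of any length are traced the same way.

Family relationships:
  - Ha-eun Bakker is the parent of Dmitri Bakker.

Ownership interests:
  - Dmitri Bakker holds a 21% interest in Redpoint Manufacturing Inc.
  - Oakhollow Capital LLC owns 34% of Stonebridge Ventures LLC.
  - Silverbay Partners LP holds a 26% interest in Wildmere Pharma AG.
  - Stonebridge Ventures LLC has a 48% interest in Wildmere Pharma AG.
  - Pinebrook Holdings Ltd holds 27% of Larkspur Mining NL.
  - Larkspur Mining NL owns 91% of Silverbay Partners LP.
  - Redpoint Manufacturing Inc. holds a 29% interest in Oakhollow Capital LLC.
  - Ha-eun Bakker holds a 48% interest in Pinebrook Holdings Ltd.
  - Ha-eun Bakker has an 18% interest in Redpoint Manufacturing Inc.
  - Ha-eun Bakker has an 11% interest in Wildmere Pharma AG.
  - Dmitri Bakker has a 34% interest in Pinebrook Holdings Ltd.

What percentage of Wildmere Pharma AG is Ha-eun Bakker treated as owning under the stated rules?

By parent–child attribution (R2), Ha-eun Bakker is treated as also owning Dmitri Bakker's interest in Redpoint Manufacturing Inc, giving 18% + 21% = 39%.
By parent–child attribution (R2), Ha-eun Bakker is treated as also owning Dmitri Bakker's interest in Pinebrook Holdings Ltd, giving 48% + 34% = 82%.
Chain via Redpoint Manufacturing Inc. → Oakhollow Capital LLC → Stonebridge Ventures LLC (R3): 39% × 29% × 34% × 48% = 1.845792% of Wildmere Pharma AG.
Chain via Pinebrook Holdings Ltd → Larkspur Mining NL → Silverbay Partners LP (R3): 82% × 27% × 91% × 26% = 5.238324% of Wildmere Pharma AG.
Direct interest in Wildmere Pharma AG: 11%.
Aggregating (R1): 1.845792% + 5.238324% + 11% = 18.084116%.

18.084116%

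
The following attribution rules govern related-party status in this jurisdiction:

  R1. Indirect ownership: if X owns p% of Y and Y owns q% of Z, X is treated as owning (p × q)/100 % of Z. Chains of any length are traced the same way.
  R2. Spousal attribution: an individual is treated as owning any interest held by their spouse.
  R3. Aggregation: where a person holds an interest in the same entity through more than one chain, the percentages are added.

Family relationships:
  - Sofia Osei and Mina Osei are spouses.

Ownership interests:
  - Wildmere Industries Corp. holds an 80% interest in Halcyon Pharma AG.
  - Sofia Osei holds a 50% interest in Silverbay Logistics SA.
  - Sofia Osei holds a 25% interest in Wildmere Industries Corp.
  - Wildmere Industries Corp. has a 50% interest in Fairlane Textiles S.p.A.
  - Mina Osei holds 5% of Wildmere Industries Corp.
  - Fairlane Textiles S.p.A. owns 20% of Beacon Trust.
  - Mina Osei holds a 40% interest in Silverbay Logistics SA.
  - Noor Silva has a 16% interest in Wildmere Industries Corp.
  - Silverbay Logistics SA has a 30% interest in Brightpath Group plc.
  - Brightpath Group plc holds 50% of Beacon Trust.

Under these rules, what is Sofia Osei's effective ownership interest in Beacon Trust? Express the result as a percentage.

By spousal attribution (R2), Sofia Osei is treated as also owning Mina Osei's interest in Silverbay Logistics SA, giving 50% + 40% = 90%.
By spousal attribution (R2), Sofia Osei is treated as also owning Mina Osei's interest in Wildmere Industries Corp, giving 25% + 5% = 30%.
Chain via Silverbay Logistics SA → Brightpath Group plc (R1): 90% × 30% × 50% = 13.5% of Beacon Trust.
Chain via Wildmere Industries Corp. → Fairlane Textiles S.p.A. (R1): 30% × 50% × 20% = 3% of Beacon Trust.
Aggregating (R3): 13.5% + 3% = 16.5%.

16.5%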